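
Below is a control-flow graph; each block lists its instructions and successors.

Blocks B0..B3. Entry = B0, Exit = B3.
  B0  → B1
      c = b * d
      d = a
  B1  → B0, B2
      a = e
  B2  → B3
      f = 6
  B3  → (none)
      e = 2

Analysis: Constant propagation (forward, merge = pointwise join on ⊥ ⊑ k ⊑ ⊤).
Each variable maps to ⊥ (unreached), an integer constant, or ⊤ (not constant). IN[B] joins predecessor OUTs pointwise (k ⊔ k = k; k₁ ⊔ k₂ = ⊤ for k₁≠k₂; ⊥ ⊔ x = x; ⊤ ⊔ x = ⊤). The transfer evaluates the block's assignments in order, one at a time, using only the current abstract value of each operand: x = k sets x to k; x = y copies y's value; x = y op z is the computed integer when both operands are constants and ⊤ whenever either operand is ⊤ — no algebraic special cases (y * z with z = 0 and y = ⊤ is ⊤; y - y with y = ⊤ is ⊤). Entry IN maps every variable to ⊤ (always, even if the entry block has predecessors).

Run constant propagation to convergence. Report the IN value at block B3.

Fixpoint table:
  B0:  IN=(all ⊤)  OUT=(all ⊤)
  B1:  IN=(all ⊤)  OUT=(all ⊤)
  B2:  IN=(all ⊤)  OUT={f:6; rest ⊤}
  B3:  IN={f:6; rest ⊤}  OUT={e:2, f:6; rest ⊤}

Merge at B3: IN[B3] = OUT[B2] = {a: ⊤, b: ⊤, c: ⊤, d: ⊤, e: ⊤, f: 6}

Answer: {a: ⊤, b: ⊤, c: ⊤, d: ⊤, e: ⊤, f: 6}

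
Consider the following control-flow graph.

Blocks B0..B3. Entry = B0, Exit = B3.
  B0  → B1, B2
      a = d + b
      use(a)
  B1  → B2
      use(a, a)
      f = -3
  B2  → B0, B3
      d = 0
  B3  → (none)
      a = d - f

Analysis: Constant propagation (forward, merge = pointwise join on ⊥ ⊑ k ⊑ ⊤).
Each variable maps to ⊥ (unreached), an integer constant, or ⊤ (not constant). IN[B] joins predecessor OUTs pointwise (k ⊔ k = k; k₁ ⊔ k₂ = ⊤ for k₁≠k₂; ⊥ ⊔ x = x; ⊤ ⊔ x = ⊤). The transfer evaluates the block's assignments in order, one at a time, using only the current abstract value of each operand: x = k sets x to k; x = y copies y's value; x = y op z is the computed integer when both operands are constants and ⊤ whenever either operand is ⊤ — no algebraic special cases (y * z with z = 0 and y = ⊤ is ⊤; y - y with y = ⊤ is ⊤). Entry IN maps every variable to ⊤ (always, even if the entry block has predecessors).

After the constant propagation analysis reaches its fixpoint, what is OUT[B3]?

Converged values:
  B0: | IN=(all ⊤) | OUT=(all ⊤)
  B1: | IN=(all ⊤) | OUT={f:-3; rest ⊤}
  B2: | IN=(all ⊤) | OUT={d:0; rest ⊤}
  B3: | IN={d:0; rest ⊤} | OUT={d:0; rest ⊤}

Merge at B3: IN[B3] = OUT[B2] = {a: ⊤, b: ⊤, c: ⊤, d: 0, e: ⊤, f: ⊤}
Applying B3's transfer function to that IN value gives OUT[B3] (row B3 above).

Answer: {a: ⊤, b: ⊤, c: ⊤, d: 0, e: ⊤, f: ⊤}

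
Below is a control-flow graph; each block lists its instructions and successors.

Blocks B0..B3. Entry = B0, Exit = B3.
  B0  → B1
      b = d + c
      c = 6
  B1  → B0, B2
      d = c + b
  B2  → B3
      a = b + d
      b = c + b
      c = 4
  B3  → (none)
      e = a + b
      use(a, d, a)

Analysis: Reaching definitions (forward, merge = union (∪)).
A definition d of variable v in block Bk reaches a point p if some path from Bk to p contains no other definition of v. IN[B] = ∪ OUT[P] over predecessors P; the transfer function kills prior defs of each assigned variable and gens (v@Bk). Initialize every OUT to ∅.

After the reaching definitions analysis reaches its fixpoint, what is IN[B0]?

Fixpoint table:
  B0:  IN={b@B0, c@B0, d@B1}  OUT={b@B0, c@B0, d@B1}
  B1:  IN={b@B0, c@B0, d@B1}  OUT={b@B0, c@B0, d@B1}
  B2:  IN={b@B0, c@B0, d@B1}  OUT={a@B2, b@B2, c@B2, d@B1}
  B3:  IN={a@B2, b@B2, c@B2, d@B1}  OUT={a@B2, b@B2, c@B2, d@B1, e@B3}

Merge at B0 (entry node, so the boundary value {} is joined with the incoming edge(s)): IN[B0] = {} ⊔ OUT[B1] = {b@B0, c@B0, d@B1}

Answer: {b@B0, c@B0, d@B1}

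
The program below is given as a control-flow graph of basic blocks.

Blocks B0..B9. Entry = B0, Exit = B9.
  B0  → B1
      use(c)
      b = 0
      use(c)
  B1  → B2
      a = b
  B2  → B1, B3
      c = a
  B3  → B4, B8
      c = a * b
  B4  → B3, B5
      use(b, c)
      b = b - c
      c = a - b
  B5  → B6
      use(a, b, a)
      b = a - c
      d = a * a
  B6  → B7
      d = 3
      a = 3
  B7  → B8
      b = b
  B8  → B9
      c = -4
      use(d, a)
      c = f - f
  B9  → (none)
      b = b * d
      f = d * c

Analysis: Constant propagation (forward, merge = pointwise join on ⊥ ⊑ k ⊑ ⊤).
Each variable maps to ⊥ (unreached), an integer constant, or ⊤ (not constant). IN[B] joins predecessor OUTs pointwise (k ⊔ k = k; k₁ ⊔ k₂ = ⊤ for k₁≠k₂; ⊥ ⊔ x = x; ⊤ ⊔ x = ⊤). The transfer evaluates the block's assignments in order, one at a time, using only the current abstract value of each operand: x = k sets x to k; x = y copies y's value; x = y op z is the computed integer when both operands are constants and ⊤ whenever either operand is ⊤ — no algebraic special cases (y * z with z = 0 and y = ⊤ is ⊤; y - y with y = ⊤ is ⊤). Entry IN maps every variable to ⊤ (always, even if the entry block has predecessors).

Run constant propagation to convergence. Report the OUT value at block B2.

Answer: {a: 0, b: 0, c: 0, d: ⊤, e: ⊤, f: ⊤}

Trace:
Fixpoint table:
  B0:   IN=(all ⊤)   OUT={b:0; rest ⊤}
  B1:   IN={b:0; rest ⊤}   OUT={a:0, b:0; rest ⊤}
  B2:   IN={a:0, b:0; rest ⊤}   OUT={a:0, b:0, c:0; rest ⊤}
  B3:   IN={a:0, b:0, c:0; rest ⊤}   OUT={a:0, b:0, c:0; rest ⊤}
  B4:   IN={a:0, b:0, c:0; rest ⊤}   OUT={a:0, b:0, c:0; rest ⊤}
  B5:   IN={a:0, b:0, c:0; rest ⊤}   OUT={a:0, b:0, c:0, d:0; rest ⊤}
  B6:   IN={a:0, b:0, c:0, d:0; rest ⊤}   OUT={a:3, b:0, c:0, d:3; rest ⊤}
  B7:   IN={a:3, b:0, c:0, d:3; rest ⊤}   OUT={a:3, b:0, c:0, d:3; rest ⊤}
  B8:   IN={b:0, c:0; rest ⊤}   OUT={b:0; rest ⊤}
  B9:   IN={b:0; rest ⊤}   OUT=(all ⊤)

Merge at B2: IN[B2] = OUT[B1] = {a: 0, b: 0, c: ⊤, d: ⊤, e: ⊤, f: ⊤}
Applying B2's transfer function to that IN value gives OUT[B2] (row B2 above).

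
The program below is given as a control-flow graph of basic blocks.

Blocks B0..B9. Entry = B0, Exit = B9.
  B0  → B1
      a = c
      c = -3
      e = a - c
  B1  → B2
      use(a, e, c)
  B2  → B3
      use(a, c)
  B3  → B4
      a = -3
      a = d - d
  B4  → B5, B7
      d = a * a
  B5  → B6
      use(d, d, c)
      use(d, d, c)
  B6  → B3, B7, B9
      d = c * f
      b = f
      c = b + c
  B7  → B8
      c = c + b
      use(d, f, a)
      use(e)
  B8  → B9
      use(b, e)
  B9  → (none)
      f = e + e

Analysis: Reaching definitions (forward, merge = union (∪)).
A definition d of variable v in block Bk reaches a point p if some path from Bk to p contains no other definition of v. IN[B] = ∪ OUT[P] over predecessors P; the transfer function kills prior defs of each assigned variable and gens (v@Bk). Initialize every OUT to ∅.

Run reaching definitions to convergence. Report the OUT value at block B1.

Fixpoint table:
  B0:   IN={}   OUT={a@B0, c@B0, e@B0}
  B1:   IN={a@B0, c@B0, e@B0}   OUT={a@B0, c@B0, e@B0}
  B2:   IN={a@B0, c@B0, e@B0}   OUT={a@B0, c@B0, e@B0}
  B3:   IN={a@B0, a@B3, b@B6, c@B0, c@B6, d@B6, e@B0}   OUT={a@B3, b@B6, c@B0, c@B6, d@B6, e@B0}
  B4:   IN={a@B3, b@B6, c@B0, c@B6, d@B6, e@B0}   OUT={a@B3, b@B6, c@B0, c@B6, d@B4, e@B0}
  B5:   IN={a@B3, b@B6, c@B0, c@B6, d@B4, e@B0}   OUT={a@B3, b@B6, c@B0, c@B6, d@B4, e@B0}
  B6:   IN={a@B3, b@B6, c@B0, c@B6, d@B4, e@B0}   OUT={a@B3, b@B6, c@B6, d@B6, e@B0}
  B7:   IN={a@B3, b@B6, c@B0, c@B6, d@B4, d@B6, e@B0}   OUT={a@B3, b@B6, c@B7, d@B4, d@B6, e@B0}
  B8:   IN={a@B3, b@B6, c@B7, d@B4, d@B6, e@B0}   OUT={a@B3, b@B6, c@B7, d@B4, d@B6, e@B0}
  B9:   IN={a@B3, b@B6, c@B6, c@B7, d@B4, d@B6, e@B0}   OUT={a@B3, b@B6, c@B6, c@B7, d@B4, d@B6, e@B0, f@B9}

Merge at B1: IN[B1] = OUT[B0] = {a@B0, c@B0, e@B0}
Applying B1's transfer function to that IN value gives OUT[B1] (row B1 above).

Answer: {a@B0, c@B0, e@B0}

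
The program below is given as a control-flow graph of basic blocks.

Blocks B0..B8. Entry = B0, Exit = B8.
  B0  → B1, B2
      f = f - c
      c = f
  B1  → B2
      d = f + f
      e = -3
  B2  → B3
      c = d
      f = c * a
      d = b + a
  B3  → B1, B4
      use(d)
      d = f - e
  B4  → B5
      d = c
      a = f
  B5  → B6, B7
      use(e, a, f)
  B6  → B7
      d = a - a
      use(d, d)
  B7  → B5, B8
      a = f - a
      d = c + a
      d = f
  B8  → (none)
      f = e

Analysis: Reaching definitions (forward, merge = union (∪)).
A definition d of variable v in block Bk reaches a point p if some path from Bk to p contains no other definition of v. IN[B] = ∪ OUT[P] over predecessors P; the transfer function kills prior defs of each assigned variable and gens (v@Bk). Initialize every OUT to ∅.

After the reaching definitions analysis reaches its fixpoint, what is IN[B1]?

Per-block solution:
  B0:  IN={}  OUT={c@B0, f@B0}
  B1:  IN={c@B0, c@B2, d@B3, e@B1, f@B0, f@B2}  OUT={c@B0, c@B2, d@B1, e@B1, f@B0, f@B2}
  B2:  IN={c@B0, c@B2, d@B1, e@B1, f@B0, f@B2}  OUT={c@B2, d@B2, e@B1, f@B2}
  B3:  IN={c@B2, d@B2, e@B1, f@B2}  OUT={c@B2, d@B3, e@B1, f@B2}
  B4:  IN={c@B2, d@B3, e@B1, f@B2}  OUT={a@B4, c@B2, d@B4, e@B1, f@B2}
  B5:  IN={a@B4, a@B7, c@B2, d@B4, d@B7, e@B1, f@B2}  OUT={a@B4, a@B7, c@B2, d@B4, d@B7, e@B1, f@B2}
  B6:  IN={a@B4, a@B7, c@B2, d@B4, d@B7, e@B1, f@B2}  OUT={a@B4, a@B7, c@B2, d@B6, e@B1, f@B2}
  B7:  IN={a@B4, a@B7, c@B2, d@B4, d@B6, d@B7, e@B1, f@B2}  OUT={a@B7, c@B2, d@B7, e@B1, f@B2}
  B8:  IN={a@B7, c@B2, d@B7, e@B1, f@B2}  OUT={a@B7, c@B2, d@B7, e@B1, f@B8}

Merge at B1: IN[B1] = OUT[B0] ⊔ OUT[B3] = {c@B0, c@B2, d@B3, e@B1, f@B0, f@B2}

Answer: {c@B0, c@B2, d@B3, e@B1, f@B0, f@B2}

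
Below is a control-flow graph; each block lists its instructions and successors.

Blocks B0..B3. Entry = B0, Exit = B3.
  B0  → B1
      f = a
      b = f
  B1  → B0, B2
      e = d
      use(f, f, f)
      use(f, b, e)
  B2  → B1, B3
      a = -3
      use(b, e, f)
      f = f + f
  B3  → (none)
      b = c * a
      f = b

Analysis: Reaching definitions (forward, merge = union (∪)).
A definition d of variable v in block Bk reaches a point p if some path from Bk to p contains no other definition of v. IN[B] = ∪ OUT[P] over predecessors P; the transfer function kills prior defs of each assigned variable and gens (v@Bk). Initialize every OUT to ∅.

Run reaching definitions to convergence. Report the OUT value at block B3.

Answer: {a@B2, b@B3, e@B1, f@B3}

Derivation:
Fixpoint table:
  B0:  IN={a@B2, b@B0, e@B1, f@B0, f@B2}  OUT={a@B2, b@B0, e@B1, f@B0}
  B1:  IN={a@B2, b@B0, e@B1, f@B0, f@B2}  OUT={a@B2, b@B0, e@B1, f@B0, f@B2}
  B2:  IN={a@B2, b@B0, e@B1, f@B0, f@B2}  OUT={a@B2, b@B0, e@B1, f@B2}
  B3:  IN={a@B2, b@B0, e@B1, f@B2}  OUT={a@B2, b@B3, e@B1, f@B3}

Merge at B3: IN[B3] = OUT[B2] = {a@B2, b@B0, e@B1, f@B2}
Applying B3's transfer function to that IN value gives OUT[B3] (row B3 above).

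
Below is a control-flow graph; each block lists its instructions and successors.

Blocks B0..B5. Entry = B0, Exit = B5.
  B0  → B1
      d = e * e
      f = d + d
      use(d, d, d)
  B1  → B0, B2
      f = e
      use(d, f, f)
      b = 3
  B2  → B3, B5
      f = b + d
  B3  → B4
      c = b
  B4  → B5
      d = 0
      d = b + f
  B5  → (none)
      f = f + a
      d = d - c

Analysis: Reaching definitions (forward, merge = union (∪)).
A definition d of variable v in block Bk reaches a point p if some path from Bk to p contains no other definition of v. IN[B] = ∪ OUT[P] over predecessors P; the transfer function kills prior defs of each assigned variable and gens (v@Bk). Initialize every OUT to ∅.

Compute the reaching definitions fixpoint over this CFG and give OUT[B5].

Answer: {b@B1, c@B3, d@B5, f@B5}

Working:
Per-block solution:
  B0:  IN={b@B1, d@B0, f@B1}  OUT={b@B1, d@B0, f@B0}
  B1:  IN={b@B1, d@B0, f@B0}  OUT={b@B1, d@B0, f@B1}
  B2:  IN={b@B1, d@B0, f@B1}  OUT={b@B1, d@B0, f@B2}
  B3:  IN={b@B1, d@B0, f@B2}  OUT={b@B1, c@B3, d@B0, f@B2}
  B4:  IN={b@B1, c@B3, d@B0, f@B2}  OUT={b@B1, c@B3, d@B4, f@B2}
  B5:  IN={b@B1, c@B3, d@B0, d@B4, f@B2}  OUT={b@B1, c@B3, d@B5, f@B5}

Merge at B5: IN[B5] = OUT[B2] ⊔ OUT[B4] = {b@B1, c@B3, d@B0, d@B4, f@B2}
Applying B5's transfer function to that IN value gives OUT[B5] (row B5 above).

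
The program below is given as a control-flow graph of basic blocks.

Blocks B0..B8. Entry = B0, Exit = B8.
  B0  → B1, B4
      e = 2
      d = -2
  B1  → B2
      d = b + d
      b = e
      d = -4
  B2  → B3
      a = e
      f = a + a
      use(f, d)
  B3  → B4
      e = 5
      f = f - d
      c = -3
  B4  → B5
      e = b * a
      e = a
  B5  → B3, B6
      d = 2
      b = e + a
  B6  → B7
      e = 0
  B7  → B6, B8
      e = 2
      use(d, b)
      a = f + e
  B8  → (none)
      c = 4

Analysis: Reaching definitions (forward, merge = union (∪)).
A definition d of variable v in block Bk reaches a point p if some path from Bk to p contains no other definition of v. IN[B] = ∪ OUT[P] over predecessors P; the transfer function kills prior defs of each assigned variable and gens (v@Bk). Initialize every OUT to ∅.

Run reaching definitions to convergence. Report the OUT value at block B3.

Fixpoint table:
  B0: | IN={} | OUT={d@B0, e@B0}
  B1: | IN={d@B0, e@B0} | OUT={b@B1, d@B1, e@B0}
  B2: | IN={b@B1, d@B1, e@B0} | OUT={a@B2, b@B1, d@B1, e@B0, f@B2}
  B3: | IN={a@B2, b@B1, b@B5, c@B3, d@B1, d@B5, e@B0, e@B4, f@B2, f@B3} | OUT={a@B2, b@B1, b@B5, c@B3, d@B1, d@B5, e@B3, f@B3}
  B4: | IN={a@B2, b@B1, b@B5, c@B3, d@B0, d@B1, d@B5, e@B0, e@B3, f@B3} | OUT={a@B2, b@B1, b@B5, c@B3, d@B0, d@B1, d@B5, e@B4, f@B3}
  B5: | IN={a@B2, b@B1, b@B5, c@B3, d@B0, d@B1, d@B5, e@B4, f@B3} | OUT={a@B2, b@B5, c@B3, d@B5, e@B4, f@B3}
  B6: | IN={a@B2, a@B7, b@B5, c@B3, d@B5, e@B4, e@B7, f@B3} | OUT={a@B2, a@B7, b@B5, c@B3, d@B5, e@B6, f@B3}
  B7: | IN={a@B2, a@B7, b@B5, c@B3, d@B5, e@B6, f@B3} | OUT={a@B7, b@B5, c@B3, d@B5, e@B7, f@B3}
  B8: | IN={a@B7, b@B5, c@B3, d@B5, e@B7, f@B3} | OUT={a@B7, b@B5, c@B8, d@B5, e@B7, f@B3}

Merge at B3: IN[B3] = OUT[B2] ⊔ OUT[B5] = {a@B2, b@B1, b@B5, c@B3, d@B1, d@B5, e@B0, e@B4, f@B2, f@B3}
Applying B3's transfer function to that IN value gives OUT[B3] (row B3 above).

Answer: {a@B2, b@B1, b@B5, c@B3, d@B1, d@B5, e@B3, f@B3}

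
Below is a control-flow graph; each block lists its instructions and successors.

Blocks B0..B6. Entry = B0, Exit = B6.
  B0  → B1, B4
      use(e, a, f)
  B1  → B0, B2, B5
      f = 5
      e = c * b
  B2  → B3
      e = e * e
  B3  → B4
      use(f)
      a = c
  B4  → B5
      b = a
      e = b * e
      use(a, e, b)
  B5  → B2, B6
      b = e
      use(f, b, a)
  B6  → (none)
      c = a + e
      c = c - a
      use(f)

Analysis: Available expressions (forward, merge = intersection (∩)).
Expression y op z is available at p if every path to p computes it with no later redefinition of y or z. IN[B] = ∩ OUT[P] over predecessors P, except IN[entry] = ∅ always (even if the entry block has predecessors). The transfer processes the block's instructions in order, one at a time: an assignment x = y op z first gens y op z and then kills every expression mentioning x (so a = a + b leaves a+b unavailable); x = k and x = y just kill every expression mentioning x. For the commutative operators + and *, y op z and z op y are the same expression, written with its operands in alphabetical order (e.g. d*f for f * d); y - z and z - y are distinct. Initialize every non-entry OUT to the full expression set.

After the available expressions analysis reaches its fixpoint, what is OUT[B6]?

Answer: {a+e}

Working:
Converged values:
  B0:   IN={}   OUT={}
  B1:   IN={}   OUT={b*c}
  B2:   IN={}   OUT={}
  B3:   IN={}   OUT={}
  B4:   IN={}   OUT={}
  B5:   IN={}   OUT={}
  B6:   IN={}   OUT={a+e}

Merge at B6: IN[B6] = OUT[B5] = {}
Applying B6's transfer function to that IN value gives OUT[B6] (row B6 above).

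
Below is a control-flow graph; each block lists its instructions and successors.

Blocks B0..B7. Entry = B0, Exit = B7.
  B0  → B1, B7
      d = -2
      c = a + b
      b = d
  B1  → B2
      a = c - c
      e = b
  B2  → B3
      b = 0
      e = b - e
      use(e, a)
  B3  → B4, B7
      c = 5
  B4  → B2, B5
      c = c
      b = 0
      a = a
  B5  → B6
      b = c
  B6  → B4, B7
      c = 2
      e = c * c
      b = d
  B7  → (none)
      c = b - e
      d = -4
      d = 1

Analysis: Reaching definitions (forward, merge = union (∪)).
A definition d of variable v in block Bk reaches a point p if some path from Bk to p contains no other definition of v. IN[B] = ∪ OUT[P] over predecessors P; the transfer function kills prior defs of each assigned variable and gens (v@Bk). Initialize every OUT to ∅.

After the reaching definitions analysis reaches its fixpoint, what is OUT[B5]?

Fixpoint table:
  B0: | IN={} | OUT={b@B0, c@B0, d@B0}
  B1: | IN={b@B0, c@B0, d@B0} | OUT={a@B1, b@B0, c@B0, d@B0, e@B1}
  B2: | IN={a@B1, a@B4, b@B0, b@B4, c@B0, c@B4, d@B0, e@B1, e@B2, e@B6} | OUT={a@B1, a@B4, b@B2, c@B0, c@B4, d@B0, e@B2}
  B3: | IN={a@B1, a@B4, b@B2, c@B0, c@B4, d@B0, e@B2} | OUT={a@B1, a@B4, b@B2, c@B3, d@B0, e@B2}
  B4: | IN={a@B1, a@B4, b@B2, b@B6, c@B3, c@B6, d@B0, e@B2, e@B6} | OUT={a@B4, b@B4, c@B4, d@B0, e@B2, e@B6}
  B5: | IN={a@B4, b@B4, c@B4, d@B0, e@B2, e@B6} | OUT={a@B4, b@B5, c@B4, d@B0, e@B2, e@B6}
  B6: | IN={a@B4, b@B5, c@B4, d@B0, e@B2, e@B6} | OUT={a@B4, b@B6, c@B6, d@B0, e@B6}
  B7: | IN={a@B1, a@B4, b@B0, b@B2, b@B6, c@B0, c@B3, c@B6, d@B0, e@B2, e@B6} | OUT={a@B1, a@B4, b@B0, b@B2, b@B6, c@B7, d@B7, e@B2, e@B6}

Merge at B5: IN[B5] = OUT[B4] = {a@B4, b@B4, c@B4, d@B0, e@B2, e@B6}
Applying B5's transfer function to that IN value gives OUT[B5] (row B5 above).

Answer: {a@B4, b@B5, c@B4, d@B0, e@B2, e@B6}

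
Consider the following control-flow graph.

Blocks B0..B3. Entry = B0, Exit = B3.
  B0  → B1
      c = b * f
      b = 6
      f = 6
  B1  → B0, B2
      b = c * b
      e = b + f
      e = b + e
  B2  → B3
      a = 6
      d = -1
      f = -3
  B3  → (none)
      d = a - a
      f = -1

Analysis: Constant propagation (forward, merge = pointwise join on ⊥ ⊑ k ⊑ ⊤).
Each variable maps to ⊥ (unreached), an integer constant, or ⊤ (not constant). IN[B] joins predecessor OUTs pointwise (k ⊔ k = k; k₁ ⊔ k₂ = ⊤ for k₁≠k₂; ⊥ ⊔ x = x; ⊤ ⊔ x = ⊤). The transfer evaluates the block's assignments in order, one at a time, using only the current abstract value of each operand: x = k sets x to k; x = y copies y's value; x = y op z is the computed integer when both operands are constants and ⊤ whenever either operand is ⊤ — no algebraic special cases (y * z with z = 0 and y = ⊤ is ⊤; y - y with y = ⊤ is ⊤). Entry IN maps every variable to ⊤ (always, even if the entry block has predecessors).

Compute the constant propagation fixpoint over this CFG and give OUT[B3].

Fixpoint table:
  B0:   IN=(all ⊤)   OUT={b:6, f:6; rest ⊤}
  B1:   IN={b:6, f:6; rest ⊤}   OUT={f:6; rest ⊤}
  B2:   IN={f:6; rest ⊤}   OUT={a:6, d:-1, f:-3; rest ⊤}
  B3:   IN={a:6, d:-1, f:-3; rest ⊤}   OUT={a:6, d:0, f:-1; rest ⊤}

Merge at B3: IN[B3] = OUT[B2] = {a: 6, b: ⊤, c: ⊤, d: -1, e: ⊤, f: -3}
Applying B3's transfer function to that IN value gives OUT[B3] (row B3 above).

Answer: {a: 6, b: ⊤, c: ⊤, d: 0, e: ⊤, f: -1}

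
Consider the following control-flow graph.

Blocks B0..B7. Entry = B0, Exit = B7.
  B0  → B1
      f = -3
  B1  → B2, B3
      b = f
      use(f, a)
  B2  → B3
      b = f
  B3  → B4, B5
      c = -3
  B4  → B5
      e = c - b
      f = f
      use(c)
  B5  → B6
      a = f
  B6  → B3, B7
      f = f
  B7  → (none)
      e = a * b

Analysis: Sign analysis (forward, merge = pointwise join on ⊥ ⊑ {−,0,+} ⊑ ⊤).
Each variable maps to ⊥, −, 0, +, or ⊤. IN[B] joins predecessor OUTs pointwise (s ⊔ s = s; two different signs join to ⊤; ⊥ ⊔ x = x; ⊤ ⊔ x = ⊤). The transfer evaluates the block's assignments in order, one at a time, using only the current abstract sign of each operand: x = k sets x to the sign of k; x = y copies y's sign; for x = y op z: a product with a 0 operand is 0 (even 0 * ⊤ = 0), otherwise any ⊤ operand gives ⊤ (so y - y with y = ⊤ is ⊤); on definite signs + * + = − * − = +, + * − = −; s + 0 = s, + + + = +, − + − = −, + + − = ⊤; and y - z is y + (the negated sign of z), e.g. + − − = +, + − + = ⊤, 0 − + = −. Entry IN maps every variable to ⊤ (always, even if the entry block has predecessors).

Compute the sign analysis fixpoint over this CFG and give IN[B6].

Fixpoint table:
  B0: | IN=(all ⊤) | OUT={f:-; rest ⊤}
  B1: | IN={f:-; rest ⊤} | OUT={b:-, f:-; rest ⊤}
  B2: | IN={b:-, f:-; rest ⊤} | OUT={b:-, f:-; rest ⊤}
  B3: | IN={b:-, f:-; rest ⊤} | OUT={b:-, c:-, f:-; rest ⊤}
  B4: | IN={b:-, c:-, f:-; rest ⊤} | OUT={b:-, c:-, f:-; rest ⊤}
  B5: | IN={b:-, c:-, f:-; rest ⊤} | OUT={a:-, b:-, c:-, f:-; rest ⊤}
  B6: | IN={a:-, b:-, c:-, f:-; rest ⊤} | OUT={a:-, b:-, c:-, f:-; rest ⊤}
  B7: | IN={a:-, b:-, c:-, f:-; rest ⊤} | OUT={a:-, b:-, c:-, e:+, f:-; rest ⊤}

Merge at B6: IN[B6] = OUT[B5] = {a: -, b: -, c: -, d: ⊤, e: ⊤, f: -}

Answer: {a: -, b: -, c: -, d: ⊤, e: ⊤, f: -}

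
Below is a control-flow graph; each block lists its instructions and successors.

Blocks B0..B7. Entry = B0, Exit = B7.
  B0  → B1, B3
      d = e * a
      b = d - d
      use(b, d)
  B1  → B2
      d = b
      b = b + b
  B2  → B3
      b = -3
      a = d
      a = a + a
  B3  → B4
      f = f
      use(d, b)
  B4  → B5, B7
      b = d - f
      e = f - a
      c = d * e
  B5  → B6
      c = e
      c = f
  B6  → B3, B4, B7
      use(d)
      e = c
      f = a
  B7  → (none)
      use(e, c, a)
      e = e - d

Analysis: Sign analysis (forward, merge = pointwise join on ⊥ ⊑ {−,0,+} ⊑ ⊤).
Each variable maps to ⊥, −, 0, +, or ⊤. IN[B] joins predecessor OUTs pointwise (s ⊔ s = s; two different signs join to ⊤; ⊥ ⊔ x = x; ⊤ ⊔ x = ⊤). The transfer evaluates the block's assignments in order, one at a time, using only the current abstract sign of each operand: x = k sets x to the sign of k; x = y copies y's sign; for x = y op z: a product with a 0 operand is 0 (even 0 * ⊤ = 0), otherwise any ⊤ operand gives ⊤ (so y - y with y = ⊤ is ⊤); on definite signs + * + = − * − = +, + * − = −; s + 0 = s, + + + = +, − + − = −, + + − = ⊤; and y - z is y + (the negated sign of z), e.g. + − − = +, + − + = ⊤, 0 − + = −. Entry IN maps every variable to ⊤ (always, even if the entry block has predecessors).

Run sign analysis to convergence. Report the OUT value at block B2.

Answer: {a: ⊤, b: -, c: ⊤, d: ⊤, e: ⊤, f: ⊤}

Trace:
Fixpoint table:
  B0: | IN=(all ⊤) | OUT=(all ⊤)
  B1: | IN=(all ⊤) | OUT=(all ⊤)
  B2: | IN=(all ⊤) | OUT={b:-; rest ⊤}
  B3: | IN=(all ⊤) | OUT=(all ⊤)
  B4: | IN=(all ⊤) | OUT=(all ⊤)
  B5: | IN=(all ⊤) | OUT=(all ⊤)
  B6: | IN=(all ⊤) | OUT=(all ⊤)
  B7: | IN=(all ⊤) | OUT=(all ⊤)

Merge at B2: IN[B2] = OUT[B1] = {a: ⊤, b: ⊤, c: ⊤, d: ⊤, e: ⊤, f: ⊤}
Applying B2's transfer function to that IN value gives OUT[B2] (row B2 above).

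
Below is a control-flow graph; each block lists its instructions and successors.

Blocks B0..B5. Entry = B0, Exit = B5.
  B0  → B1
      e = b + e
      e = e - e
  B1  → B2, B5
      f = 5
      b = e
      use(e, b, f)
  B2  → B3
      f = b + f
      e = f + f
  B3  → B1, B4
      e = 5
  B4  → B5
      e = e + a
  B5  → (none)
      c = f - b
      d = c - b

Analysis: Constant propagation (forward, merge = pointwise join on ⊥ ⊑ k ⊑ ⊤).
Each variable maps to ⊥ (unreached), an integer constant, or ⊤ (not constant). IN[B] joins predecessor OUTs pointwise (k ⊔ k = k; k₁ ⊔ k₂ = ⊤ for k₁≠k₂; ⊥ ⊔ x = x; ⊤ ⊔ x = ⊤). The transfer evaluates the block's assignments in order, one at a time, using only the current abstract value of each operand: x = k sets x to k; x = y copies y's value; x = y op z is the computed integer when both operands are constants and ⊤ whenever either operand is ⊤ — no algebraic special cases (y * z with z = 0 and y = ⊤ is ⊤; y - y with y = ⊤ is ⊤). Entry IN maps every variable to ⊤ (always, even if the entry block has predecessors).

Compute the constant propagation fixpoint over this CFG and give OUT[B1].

Fixpoint table:
  B0:  IN=(all ⊤)  OUT=(all ⊤)
  B1:  IN=(all ⊤)  OUT={f:5; rest ⊤}
  B2:  IN={f:5; rest ⊤}  OUT=(all ⊤)
  B3:  IN=(all ⊤)  OUT={e:5; rest ⊤}
  B4:  IN={e:5; rest ⊤}  OUT=(all ⊤)
  B5:  IN=(all ⊤)  OUT=(all ⊤)

Merge at B1: IN[B1] = OUT[B0] ⊔ OUT[B3] = {a: ⊤, b: ⊤, c: ⊤, d: ⊤, e: ⊤, f: ⊤}
Applying B1's transfer function to that IN value gives OUT[B1] (row B1 above).

Answer: {a: ⊤, b: ⊤, c: ⊤, d: ⊤, e: ⊤, f: 5}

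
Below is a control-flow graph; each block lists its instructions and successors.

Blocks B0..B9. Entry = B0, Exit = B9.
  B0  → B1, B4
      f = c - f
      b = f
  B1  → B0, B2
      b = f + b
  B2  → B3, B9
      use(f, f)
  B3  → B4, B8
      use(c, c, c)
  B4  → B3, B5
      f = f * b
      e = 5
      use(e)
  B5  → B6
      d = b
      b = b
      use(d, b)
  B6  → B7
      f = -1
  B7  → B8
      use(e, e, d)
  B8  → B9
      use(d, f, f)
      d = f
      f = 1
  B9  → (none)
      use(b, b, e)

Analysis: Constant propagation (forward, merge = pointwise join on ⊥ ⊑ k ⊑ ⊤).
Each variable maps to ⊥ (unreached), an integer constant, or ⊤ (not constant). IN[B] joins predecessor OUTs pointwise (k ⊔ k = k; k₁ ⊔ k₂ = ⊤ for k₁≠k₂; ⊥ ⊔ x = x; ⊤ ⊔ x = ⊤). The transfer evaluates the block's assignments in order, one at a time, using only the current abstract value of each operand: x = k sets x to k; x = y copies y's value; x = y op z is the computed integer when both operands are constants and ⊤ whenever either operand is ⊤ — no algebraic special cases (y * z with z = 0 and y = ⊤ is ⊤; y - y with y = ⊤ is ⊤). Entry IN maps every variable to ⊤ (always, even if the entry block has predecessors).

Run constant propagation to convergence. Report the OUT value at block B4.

Answer: {a: ⊤, b: ⊤, c: ⊤, d: ⊤, e: 5, f: ⊤}

Derivation:
Fixpoint table:
  B0: | IN=(all ⊤) | OUT=(all ⊤)
  B1: | IN=(all ⊤) | OUT=(all ⊤)
  B2: | IN=(all ⊤) | OUT=(all ⊤)
  B3: | IN=(all ⊤) | OUT=(all ⊤)
  B4: | IN=(all ⊤) | OUT={e:5; rest ⊤}
  B5: | IN={e:5; rest ⊤} | OUT={e:5; rest ⊤}
  B6: | IN={e:5; rest ⊤} | OUT={e:5, f:-1; rest ⊤}
  B7: | IN={e:5, f:-1; rest ⊤} | OUT={e:5, f:-1; rest ⊤}
  B8: | IN=(all ⊤) | OUT={f:1; rest ⊤}
  B9: | IN=(all ⊤) | OUT=(all ⊤)

Merge at B4: IN[B4] = OUT[B0] ⊔ OUT[B3] = {a: ⊤, b: ⊤, c: ⊤, d: ⊤, e: ⊤, f: ⊤}
Applying B4's transfer function to that IN value gives OUT[B4] (row B4 above).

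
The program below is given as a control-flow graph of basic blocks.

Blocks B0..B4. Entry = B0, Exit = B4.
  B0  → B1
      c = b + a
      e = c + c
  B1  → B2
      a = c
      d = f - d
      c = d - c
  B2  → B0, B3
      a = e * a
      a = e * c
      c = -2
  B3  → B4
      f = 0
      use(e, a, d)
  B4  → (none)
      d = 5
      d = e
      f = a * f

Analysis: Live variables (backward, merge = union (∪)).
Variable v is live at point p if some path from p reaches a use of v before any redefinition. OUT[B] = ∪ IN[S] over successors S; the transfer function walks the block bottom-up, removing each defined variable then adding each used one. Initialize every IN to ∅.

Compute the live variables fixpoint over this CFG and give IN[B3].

Fixpoint table:
  B0:   IN={a, b, d, f}   OUT={b, c, d, e, f}
  B1:   IN={b, c, d, e, f}   OUT={a, b, c, d, e, f}
  B2:   IN={a, b, c, d, e, f}   OUT={a, b, d, e, f}
  B3:   IN={a, d, e}   OUT={a, e, f}
  B4:   IN={a, e, f}   OUT={}

Merge at B3: OUT[B3] = IN[B4] = {a, e, f}
Applying B3's transfer function to that OUT value gives IN[B3] (row B3 above).

Answer: {a, d, e}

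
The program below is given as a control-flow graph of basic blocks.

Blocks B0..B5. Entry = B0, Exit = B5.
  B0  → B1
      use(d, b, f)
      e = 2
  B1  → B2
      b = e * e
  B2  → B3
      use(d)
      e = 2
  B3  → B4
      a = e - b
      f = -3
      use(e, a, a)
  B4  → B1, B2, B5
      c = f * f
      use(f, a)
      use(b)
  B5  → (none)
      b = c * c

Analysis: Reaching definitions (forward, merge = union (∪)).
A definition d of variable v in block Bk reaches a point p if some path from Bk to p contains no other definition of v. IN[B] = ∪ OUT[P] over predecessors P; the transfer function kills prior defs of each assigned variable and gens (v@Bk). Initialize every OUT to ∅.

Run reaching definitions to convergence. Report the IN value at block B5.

Per-block solution:
  B0:   IN={}   OUT={e@B0}
  B1:   IN={a@B3, b@B1, c@B4, e@B0, e@B2, f@B3}   OUT={a@B3, b@B1, c@B4, e@B0, e@B2, f@B3}
  B2:   IN={a@B3, b@B1, c@B4, e@B0, e@B2, f@B3}   OUT={a@B3, b@B1, c@B4, e@B2, f@B3}
  B3:   IN={a@B3, b@B1, c@B4, e@B2, f@B3}   OUT={a@B3, b@B1, c@B4, e@B2, f@B3}
  B4:   IN={a@B3, b@B1, c@B4, e@B2, f@B3}   OUT={a@B3, b@B1, c@B4, e@B2, f@B3}
  B5:   IN={a@B3, b@B1, c@B4, e@B2, f@B3}   OUT={a@B3, b@B5, c@B4, e@B2, f@B3}

Merge at B5: IN[B5] = OUT[B4] = {a@B3, b@B1, c@B4, e@B2, f@B3}

Answer: {a@B3, b@B1, c@B4, e@B2, f@B3}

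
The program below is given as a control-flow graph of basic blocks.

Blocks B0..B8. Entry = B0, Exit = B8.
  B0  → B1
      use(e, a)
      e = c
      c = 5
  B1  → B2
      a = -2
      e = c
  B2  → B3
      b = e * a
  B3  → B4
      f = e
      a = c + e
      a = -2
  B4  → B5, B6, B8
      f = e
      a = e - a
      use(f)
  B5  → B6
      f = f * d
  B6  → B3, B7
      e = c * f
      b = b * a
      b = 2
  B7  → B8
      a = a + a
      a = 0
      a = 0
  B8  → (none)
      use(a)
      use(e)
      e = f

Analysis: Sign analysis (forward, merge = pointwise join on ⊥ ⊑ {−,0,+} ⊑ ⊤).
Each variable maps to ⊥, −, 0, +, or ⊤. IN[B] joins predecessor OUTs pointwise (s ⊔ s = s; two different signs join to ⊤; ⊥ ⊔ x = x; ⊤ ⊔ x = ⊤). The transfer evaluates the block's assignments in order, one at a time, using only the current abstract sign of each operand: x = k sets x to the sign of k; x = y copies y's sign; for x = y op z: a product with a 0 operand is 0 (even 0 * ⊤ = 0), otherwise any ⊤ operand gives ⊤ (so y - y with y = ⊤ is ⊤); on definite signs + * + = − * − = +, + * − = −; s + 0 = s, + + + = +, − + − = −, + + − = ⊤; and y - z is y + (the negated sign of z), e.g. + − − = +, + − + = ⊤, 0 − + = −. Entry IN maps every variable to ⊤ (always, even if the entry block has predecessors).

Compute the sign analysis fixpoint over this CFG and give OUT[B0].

Fixpoint table:
  B0: | IN=(all ⊤) | OUT={c:+; rest ⊤}
  B1: | IN={c:+; rest ⊤} | OUT={a:-, c:+, e:+; rest ⊤}
  B2: | IN={a:-, c:+, e:+; rest ⊤} | OUT={a:-, b:-, c:+, e:+; rest ⊤}
  B3: | IN={c:+; rest ⊤} | OUT={a:-, c:+; rest ⊤}
  B4: | IN={a:-, c:+; rest ⊤} | OUT={c:+; rest ⊤}
  B5: | IN={c:+; rest ⊤} | OUT={c:+; rest ⊤}
  B6: | IN={c:+; rest ⊤} | OUT={b:+, c:+; rest ⊤}
  B7: | IN={b:+, c:+; rest ⊤} | OUT={a:0, b:+, c:+; rest ⊤}
  B8: | IN={c:+; rest ⊤} | OUT={c:+; rest ⊤}

B0 is the boundary node: IN[B0] = {a: ⊤, b: ⊤, c: ⊤, d: ⊤, e: ⊤, f: ⊤}
Applying B0's transfer function to that IN value gives OUT[B0] (row B0 above).

Answer: {a: ⊤, b: ⊤, c: +, d: ⊤, e: ⊤, f: ⊤}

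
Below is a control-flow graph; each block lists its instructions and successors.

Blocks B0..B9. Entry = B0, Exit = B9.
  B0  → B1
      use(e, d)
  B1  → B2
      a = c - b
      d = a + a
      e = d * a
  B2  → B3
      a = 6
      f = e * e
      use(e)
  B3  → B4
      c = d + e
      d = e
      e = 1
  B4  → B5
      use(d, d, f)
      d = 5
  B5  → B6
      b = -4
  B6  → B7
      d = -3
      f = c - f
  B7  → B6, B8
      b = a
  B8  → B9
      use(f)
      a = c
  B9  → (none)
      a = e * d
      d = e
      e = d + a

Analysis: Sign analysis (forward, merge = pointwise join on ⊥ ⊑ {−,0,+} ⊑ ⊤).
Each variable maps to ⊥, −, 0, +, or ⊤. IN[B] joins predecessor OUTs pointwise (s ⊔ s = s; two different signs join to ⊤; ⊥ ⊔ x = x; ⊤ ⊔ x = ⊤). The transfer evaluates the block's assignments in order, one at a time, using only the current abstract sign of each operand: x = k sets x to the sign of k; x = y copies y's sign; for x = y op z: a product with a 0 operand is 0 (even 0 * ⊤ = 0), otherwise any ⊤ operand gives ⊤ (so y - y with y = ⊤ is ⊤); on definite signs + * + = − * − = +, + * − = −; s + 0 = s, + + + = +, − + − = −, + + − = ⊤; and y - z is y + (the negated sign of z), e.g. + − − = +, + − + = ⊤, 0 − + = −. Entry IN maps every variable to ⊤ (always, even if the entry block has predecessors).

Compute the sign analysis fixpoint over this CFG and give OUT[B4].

Converged values:
  B0:  IN=(all ⊤)  OUT=(all ⊤)
  B1:  IN=(all ⊤)  OUT=(all ⊤)
  B2:  IN=(all ⊤)  OUT={a:+; rest ⊤}
  B3:  IN={a:+; rest ⊤}  OUT={a:+, e:+; rest ⊤}
  B4:  IN={a:+, e:+; rest ⊤}  OUT={a:+, d:+, e:+; rest ⊤}
  B5:  IN={a:+, d:+, e:+; rest ⊤}  OUT={a:+, b:-, d:+, e:+; rest ⊤}
  B6:  IN={a:+, e:+; rest ⊤}  OUT={a:+, d:-, e:+; rest ⊤}
  B7:  IN={a:+, d:-, e:+; rest ⊤}  OUT={a:+, b:+, d:-, e:+; rest ⊤}
  B8:  IN={a:+, b:+, d:-, e:+; rest ⊤}  OUT={b:+, d:-, e:+; rest ⊤}
  B9:  IN={b:+, d:-, e:+; rest ⊤}  OUT={a:-, b:+, d:+; rest ⊤}

Merge at B4: IN[B4] = OUT[B3] = {a: +, b: ⊤, c: ⊤, d: ⊤, e: +, f: ⊤}
Applying B4's transfer function to that IN value gives OUT[B4] (row B4 above).

Answer: {a: +, b: ⊤, c: ⊤, d: +, e: +, f: ⊤}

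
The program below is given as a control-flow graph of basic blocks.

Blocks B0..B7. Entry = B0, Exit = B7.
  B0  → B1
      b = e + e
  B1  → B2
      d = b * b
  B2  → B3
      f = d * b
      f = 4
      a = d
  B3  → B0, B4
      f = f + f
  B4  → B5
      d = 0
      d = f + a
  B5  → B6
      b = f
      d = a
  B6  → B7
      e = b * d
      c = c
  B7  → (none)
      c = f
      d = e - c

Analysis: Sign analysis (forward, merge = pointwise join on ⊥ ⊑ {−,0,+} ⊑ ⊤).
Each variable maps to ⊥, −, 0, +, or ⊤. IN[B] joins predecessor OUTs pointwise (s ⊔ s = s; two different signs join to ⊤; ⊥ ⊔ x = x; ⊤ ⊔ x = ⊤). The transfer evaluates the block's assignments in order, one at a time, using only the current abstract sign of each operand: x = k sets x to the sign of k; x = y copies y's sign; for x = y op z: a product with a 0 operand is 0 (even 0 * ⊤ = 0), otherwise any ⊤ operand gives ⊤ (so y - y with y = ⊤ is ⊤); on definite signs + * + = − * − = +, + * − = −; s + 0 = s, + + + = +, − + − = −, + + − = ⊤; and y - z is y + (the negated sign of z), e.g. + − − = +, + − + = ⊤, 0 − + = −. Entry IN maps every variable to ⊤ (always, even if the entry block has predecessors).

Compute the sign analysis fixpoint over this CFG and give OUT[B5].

Per-block solution:
  B0: | IN=(all ⊤) | OUT=(all ⊤)
  B1: | IN=(all ⊤) | OUT=(all ⊤)
  B2: | IN=(all ⊤) | OUT={f:+; rest ⊤}
  B3: | IN={f:+; rest ⊤} | OUT={f:+; rest ⊤}
  B4: | IN={f:+; rest ⊤} | OUT={f:+; rest ⊤}
  B5: | IN={f:+; rest ⊤} | OUT={b:+, f:+; rest ⊤}
  B6: | IN={b:+, f:+; rest ⊤} | OUT={b:+, f:+; rest ⊤}
  B7: | IN={b:+, f:+; rest ⊤} | OUT={b:+, c:+, f:+; rest ⊤}

Merge at B5: IN[B5] = OUT[B4] = {a: ⊤, b: ⊤, c: ⊤, d: ⊤, e: ⊤, f: +}
Applying B5's transfer function to that IN value gives OUT[B5] (row B5 above).

Answer: {a: ⊤, b: +, c: ⊤, d: ⊤, e: ⊤, f: +}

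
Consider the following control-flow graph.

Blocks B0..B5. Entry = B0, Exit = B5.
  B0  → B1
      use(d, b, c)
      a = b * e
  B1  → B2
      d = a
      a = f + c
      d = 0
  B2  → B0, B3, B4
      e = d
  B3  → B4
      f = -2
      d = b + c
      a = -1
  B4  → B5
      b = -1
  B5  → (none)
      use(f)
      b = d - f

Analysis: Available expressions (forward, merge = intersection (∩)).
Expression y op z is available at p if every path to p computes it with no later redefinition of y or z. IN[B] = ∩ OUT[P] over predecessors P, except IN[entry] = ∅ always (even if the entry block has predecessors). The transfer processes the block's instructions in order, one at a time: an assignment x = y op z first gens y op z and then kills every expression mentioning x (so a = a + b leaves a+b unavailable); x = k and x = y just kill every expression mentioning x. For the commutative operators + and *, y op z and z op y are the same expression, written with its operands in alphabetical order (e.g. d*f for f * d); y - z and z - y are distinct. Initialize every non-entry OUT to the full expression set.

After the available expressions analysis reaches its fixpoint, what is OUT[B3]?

Converged values:
  B0: | IN={} | OUT={b*e}
  B1: | IN={b*e} | OUT={b*e, c+f}
  B2: | IN={b*e, c+f} | OUT={c+f}
  B3: | IN={c+f} | OUT={b+c}
  B4: | IN={} | OUT={}
  B5: | IN={} | OUT={d-f}

Merge at B3: IN[B3] = OUT[B2] = {c+f}
Applying B3's transfer function to that IN value gives OUT[B3] (row B3 above).

Answer: {b+c}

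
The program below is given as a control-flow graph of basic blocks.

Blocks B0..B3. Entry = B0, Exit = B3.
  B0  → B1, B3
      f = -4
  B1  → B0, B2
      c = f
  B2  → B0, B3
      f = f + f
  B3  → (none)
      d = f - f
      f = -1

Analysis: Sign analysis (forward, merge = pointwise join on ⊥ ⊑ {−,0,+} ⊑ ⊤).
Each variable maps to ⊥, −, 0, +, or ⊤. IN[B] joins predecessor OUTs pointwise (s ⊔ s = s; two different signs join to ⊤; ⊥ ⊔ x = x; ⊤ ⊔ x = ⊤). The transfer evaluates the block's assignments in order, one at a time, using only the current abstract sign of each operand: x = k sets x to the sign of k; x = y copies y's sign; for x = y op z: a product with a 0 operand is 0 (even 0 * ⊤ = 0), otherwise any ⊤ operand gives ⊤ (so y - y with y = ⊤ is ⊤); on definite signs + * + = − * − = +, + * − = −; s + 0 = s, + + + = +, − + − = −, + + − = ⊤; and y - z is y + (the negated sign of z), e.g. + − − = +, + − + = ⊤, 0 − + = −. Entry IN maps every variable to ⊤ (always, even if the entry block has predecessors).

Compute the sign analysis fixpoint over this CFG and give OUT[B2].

Per-block solution:
  B0:  IN=(all ⊤)  OUT={f:-; rest ⊤}
  B1:  IN={f:-; rest ⊤}  OUT={c:-, f:-; rest ⊤}
  B2:  IN={c:-, f:-; rest ⊤}  OUT={c:-, f:-; rest ⊤}
  B3:  IN={f:-; rest ⊤}  OUT={f:-; rest ⊤}

Merge at B2: IN[B2] = OUT[B1] = {a: ⊤, b: ⊤, c: -, d: ⊤, e: ⊤, f: -}
Applying B2's transfer function to that IN value gives OUT[B2] (row B2 above).

Answer: {a: ⊤, b: ⊤, c: -, d: ⊤, e: ⊤, f: -}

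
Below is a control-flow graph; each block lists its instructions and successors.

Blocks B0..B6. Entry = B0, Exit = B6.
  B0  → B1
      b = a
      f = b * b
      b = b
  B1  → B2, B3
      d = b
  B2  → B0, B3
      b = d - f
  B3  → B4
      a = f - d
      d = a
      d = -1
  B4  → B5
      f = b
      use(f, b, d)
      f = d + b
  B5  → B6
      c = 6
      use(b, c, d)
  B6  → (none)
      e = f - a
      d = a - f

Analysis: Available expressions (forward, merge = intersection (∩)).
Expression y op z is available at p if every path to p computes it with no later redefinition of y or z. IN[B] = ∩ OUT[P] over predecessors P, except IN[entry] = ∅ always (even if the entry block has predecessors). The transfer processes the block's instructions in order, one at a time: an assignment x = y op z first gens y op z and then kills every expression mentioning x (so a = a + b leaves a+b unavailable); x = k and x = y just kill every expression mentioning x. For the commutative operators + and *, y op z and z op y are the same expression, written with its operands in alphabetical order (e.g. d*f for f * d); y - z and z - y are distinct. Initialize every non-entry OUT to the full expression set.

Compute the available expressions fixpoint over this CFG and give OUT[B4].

Answer: {b+d}

Trace:
Fixpoint table:
  B0: | IN={} | OUT={}
  B1: | IN={} | OUT={}
  B2: | IN={} | OUT={d-f}
  B3: | IN={} | OUT={}
  B4: | IN={} | OUT={b+d}
  B5: | IN={b+d} | OUT={b+d}
  B6: | IN={b+d} | OUT={a-f, f-a}

Merge at B4: IN[B4] = OUT[B3] = {}
Applying B4's transfer function to that IN value gives OUT[B4] (row B4 above).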